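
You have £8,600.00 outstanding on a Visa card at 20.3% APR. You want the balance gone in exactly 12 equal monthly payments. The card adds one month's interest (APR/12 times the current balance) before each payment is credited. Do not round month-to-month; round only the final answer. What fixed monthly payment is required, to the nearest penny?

£797.89

Monthly rate r = 20.3%/12 = 1.69167% = 0.0169167.
Level-payment amortization: P = B₀·r / (1 − (1+r)^(−n)) = 8600.00·0.0169167 / (1 − 1.01692^(−12)).
Denominator 1 − (1+r)^(−12) = 0.182334606.
P = 145.483 / 0.182334606 ≈ 797.89.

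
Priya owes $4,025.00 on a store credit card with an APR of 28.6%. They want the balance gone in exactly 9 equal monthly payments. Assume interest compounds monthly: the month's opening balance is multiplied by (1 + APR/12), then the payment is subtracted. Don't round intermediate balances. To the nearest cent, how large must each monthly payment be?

Monthly rate r = 28.6%/12 = 2.38333% = 0.0238333.
Level-payment amortization: P = B₀·r / (1 − (1+r)^(−n)) = 4025.00·0.0238333 / (1 − 1.02383^(−9)).
Denominator 1 − (1+r)^(−9) = 0.191022178.
P = 95.9292 / 0.191022178 ≈ 502.19.

$502.19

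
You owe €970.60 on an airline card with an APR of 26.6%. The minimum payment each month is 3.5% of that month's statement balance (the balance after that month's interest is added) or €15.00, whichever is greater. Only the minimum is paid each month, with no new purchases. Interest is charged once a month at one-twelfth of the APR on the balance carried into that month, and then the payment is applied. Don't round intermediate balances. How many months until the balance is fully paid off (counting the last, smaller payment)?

106 months

Monthly rate r = 26.6%/12 = 2.21667% = 0.0221667.
While 3.5% of the post-interest balance exceeds €15.00, each month B ← (B·(1+r))·(1 − 0.035), i.e. B shrinks by the factor (1+r)·0.965 = 0.98639.
This holds for months 1–62. Entering month 63 the balance is €415.03; 3.5% of the post-interest balance is now below €15.00, so the flat €15.00 minimum applies from here.
From month 63 a fixed €15.00 at rate r clears €415.03 in 44 more payments. Total: 62 + 44 = 106 months.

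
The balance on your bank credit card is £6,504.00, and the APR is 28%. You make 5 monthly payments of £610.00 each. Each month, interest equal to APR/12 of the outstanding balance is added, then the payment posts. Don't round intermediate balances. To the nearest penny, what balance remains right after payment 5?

£4,103.35

Monthly rate r = 28%/12 = 2.33333% = 0.0233333.
Each month: B ← B·(1+r) − £610.00.
Month 1: interest £151.76; balance after payment £6,045.76.
Month 2: interest £141.07; balance after payment £5,576.83.
Month 3: interest £130.13; balance after payment £5,096.95.
Month 4: interest £118.93; balance after payment £4,605.88.
Month 5: interest £107.47; balance after payment £4,103.35.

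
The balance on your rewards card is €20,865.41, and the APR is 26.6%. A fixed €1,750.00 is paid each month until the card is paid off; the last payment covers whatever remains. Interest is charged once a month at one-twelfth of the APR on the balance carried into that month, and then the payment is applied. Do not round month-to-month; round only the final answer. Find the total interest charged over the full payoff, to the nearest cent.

Monthly rate r = 26.6%/12 = 2.21667% = 0.0221667.
Payoff takes n = ⌈−ln(1 − rB₀/P)/ln(1+r)⌉ = ⌈13.999⌉ = 14 payments; the last is €1,748.62.
Total paid = 13·€1,750.00 + €1,748.62 = €24,498.62.
Total interest = total paid − principal = €24,498.62 − €20,865.41 = €3,633.21.

€3,633.21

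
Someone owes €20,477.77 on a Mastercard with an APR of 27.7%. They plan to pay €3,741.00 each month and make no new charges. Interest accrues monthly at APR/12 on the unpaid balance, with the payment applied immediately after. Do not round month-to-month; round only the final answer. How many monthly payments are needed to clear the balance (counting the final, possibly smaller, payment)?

6 payments

Monthly rate r = 27.7%/12 = 2.30833% = 0.0230833.
Recurrence: B ← B·(1+r) − €3,741.00.
Month 1: interest €472.70; balance after payment €17,209.47.
Month 2: interest €397.25; balance after payment €13,865.72.
Month 3: interest €320.07; balance after payment €10,444.78.
Month 4: interest €241.10; balance after payment €6,944.88.
Month 5: interest €160.31; balance after payment €3,364.20.
Month 6: interest €77.66; balance after payment €0.00.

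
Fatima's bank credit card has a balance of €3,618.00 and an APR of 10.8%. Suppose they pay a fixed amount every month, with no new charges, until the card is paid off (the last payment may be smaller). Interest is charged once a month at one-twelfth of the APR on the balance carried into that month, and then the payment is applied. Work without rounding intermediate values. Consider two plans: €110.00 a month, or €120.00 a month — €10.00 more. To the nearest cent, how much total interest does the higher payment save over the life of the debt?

€69.47

Monthly rate r = 10.8%/12 = 0.9% = 0.009.
At €110.00/mo: n = ⌈−ln(1 − rB₀/P)/ln(1+r)⌉ = 40 payments (last €19.38); total interest = total paid − €3,618.00 = €691.38.
At €120.00/mo: 36 payments (last €39.91); total interest €621.91.
Interest saved = €691.38 − €621.91 = €69.47.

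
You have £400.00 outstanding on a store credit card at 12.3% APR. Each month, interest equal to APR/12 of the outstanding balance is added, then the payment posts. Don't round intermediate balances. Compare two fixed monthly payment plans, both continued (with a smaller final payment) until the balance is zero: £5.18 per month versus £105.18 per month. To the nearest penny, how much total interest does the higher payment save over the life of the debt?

Monthly rate r = 12.3%/12 = 1.025% = 0.01025.
At £5.18/mo: n = ⌈−ln(1 − rB₀/P)/ln(1+r)⌉ = 154 payments (last £3.85); total interest = total paid − £400.00 = £396.39.
At £105.18/mo: 4 payments (last £94.60); total interest £10.14.
Interest saved = £396.39 − £10.14 = £386.25.

£386.25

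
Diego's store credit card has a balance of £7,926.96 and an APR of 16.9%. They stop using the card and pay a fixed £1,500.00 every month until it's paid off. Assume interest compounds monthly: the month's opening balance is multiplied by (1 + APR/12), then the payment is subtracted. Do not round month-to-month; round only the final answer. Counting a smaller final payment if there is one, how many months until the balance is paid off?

6 months

Monthly rate r = 16.9%/12 = 1.40833% = 0.0140833.
Recurrence: B ← B·(1+r) − £1,500.00.
Month 1: interest £111.64; balance after payment £6,538.60.
Month 2: interest £92.09; balance after payment £5,130.68.
Month 3: interest £72.26; balance after payment £3,702.94.
Month 4: interest £52.15; balance after payment £2,255.09.
Month 5: interest £31.76; balance after payment £786.85.
Month 6: interest £11.08; balance after payment £0.00.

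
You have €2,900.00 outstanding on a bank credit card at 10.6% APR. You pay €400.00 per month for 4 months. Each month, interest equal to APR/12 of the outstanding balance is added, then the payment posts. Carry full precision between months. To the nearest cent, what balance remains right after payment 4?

€1,382.51

Monthly rate r = 10.6%/12 = 0.883333% = 0.00883333.
Each month: B ← B·(1+r) − €400.00.
Month 1: interest €25.62; balance after payment €2,525.62.
Month 2: interest €22.31; balance after payment €2,147.93.
Month 3: interest €18.97; balance after payment €1,766.90.
Month 4: interest €15.61; balance after payment €1,382.51.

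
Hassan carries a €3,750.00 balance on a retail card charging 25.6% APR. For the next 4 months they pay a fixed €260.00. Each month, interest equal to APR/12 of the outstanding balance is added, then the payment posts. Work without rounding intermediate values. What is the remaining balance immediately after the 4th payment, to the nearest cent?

€3,006.63

Monthly rate r = 25.6%/12 = 2.13333% = 0.0213333.
Each month: B ← B·(1+r) − €260.00.
Month 1: interest €80.00; balance after payment €3,570.00.
Month 2: interest €76.16; balance after payment €3,386.16.
Month 3: interest €72.24; balance after payment €3,198.40.
Month 4: interest €68.23; balance after payment €3,006.63.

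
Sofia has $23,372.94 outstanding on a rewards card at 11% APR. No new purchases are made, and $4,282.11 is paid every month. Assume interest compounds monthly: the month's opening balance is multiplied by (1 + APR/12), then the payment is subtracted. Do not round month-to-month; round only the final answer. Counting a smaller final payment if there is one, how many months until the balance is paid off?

6 payments

Monthly rate r = 11%/12 = 0.916667% = 0.00916667.
Recurrence: B ← B·(1+r) − $4,282.11.
Month 1: interest $214.25; balance after payment $19,305.08.
Month 2: interest $176.96; balance after payment $15,199.94.
Month 3: interest $139.33; balance after payment $11,057.16.
Month 4: interest $101.36; balance after payment $6,876.41.
Month 5: interest $63.03; balance after payment $2,657.33.
Month 6: interest $24.36; balance after payment $0.00.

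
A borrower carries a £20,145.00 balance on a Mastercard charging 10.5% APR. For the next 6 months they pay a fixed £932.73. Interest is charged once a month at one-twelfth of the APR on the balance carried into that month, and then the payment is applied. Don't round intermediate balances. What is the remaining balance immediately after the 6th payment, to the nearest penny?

£15,505.78

Monthly rate r = 10.5%/12 = 0.875% = 0.00875.
Each month: B ← B·(1+r) − £932.73.
Month 1: interest £176.27; balance after payment £19,388.54.
Month 2: interest £169.65; balance after payment £18,625.46.
Month 3: interest £162.97; balance after payment £17,855.70.
Month 4: interest £156.24; balance after payment £17,079.21.
Month 5: interest £149.44; balance after payment £16,295.92.
Month 6: interest £142.59; balance after payment £15,505.78.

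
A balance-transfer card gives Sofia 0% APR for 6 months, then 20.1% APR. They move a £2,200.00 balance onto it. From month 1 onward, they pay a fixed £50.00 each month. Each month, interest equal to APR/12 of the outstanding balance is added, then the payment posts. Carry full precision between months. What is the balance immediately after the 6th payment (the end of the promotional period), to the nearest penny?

£1,900.00

Promo months 1–6 at r₀ = 0%/12 = 0; months 7+ at r₁ = 20.1%/12 = 0.01675.
After month 6 (no interest yet): B = £2,200.00 − 6·£50.00 = £1,900.00.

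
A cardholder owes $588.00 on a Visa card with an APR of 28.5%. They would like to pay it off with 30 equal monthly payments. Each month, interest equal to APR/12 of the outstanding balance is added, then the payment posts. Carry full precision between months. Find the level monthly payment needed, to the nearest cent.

Monthly rate r = 28.5%/12 = 2.375% = 0.02375.
Level-payment amortization: P = B₀·r / (1 − (1+r)^(−n)) = 588.00·0.02375 / (1 − 1.02375^(−30)).
Denominator 1 − (1+r)^(−30) = 0.505481484.
P = 13.965 / 0.505481484 ≈ 27.63.

$27.63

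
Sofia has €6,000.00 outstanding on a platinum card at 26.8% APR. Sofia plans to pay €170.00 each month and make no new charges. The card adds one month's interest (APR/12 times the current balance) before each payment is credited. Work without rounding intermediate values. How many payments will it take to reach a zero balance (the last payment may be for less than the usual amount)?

Monthly rate r = 26.8%/12 = 2.23333% = 0.0223333.
Recurrence: B ← B·(1+r) − €170.00.
Month 1: interest €134.00; balance after payment €5,964.00.
Month 2: interest €133.20; balance after payment €5,927.20.
Closed form: n = −ln(1 − rB₀/P)/ln(1+r) = −ln(0.21176)/ln(1.02233) ≈ 70.278, so the balance reaches zero during payment 71.

71 months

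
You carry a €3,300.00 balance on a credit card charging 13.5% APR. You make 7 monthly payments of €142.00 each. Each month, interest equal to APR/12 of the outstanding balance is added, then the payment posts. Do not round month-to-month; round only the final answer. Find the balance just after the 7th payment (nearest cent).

€2,540.63

Monthly rate r = 13.5%/12 = 1.125% = 0.01125.
Each month: B ← B·(1+r) − €142.00.
Month 1: interest €37.12; balance after payment €3,195.12.
Month 2: interest €35.95; balance after payment €3,089.07.
Month 3: interest €34.75; balance after payment €2,981.82.
Month 4: interest €33.55; balance after payment €2,873.37.
Month 5: interest €32.33; balance after payment €2,763.69.
Month 6: interest €31.09; balance after payment €2,652.78.
Month 7: interest €29.84; balance after payment €2,540.63.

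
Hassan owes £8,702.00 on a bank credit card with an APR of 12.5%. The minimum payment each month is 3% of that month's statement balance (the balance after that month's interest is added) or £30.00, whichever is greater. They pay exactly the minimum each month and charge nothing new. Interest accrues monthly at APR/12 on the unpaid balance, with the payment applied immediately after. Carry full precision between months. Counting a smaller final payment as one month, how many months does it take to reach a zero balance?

Monthly rate r = 12.5%/12 = 1.04167% = 0.0104167.
While 3% of the post-interest balance exceeds £30.00, each month B ← (B·(1+r))·(1 − 0.03), i.e. B shrinks by the factor (1+r)·0.97 = 0.9801.
This holds for months 1–109. Entering month 110 the balance is £973.40; 3% of the post-interest balance is now below £30.00, so the flat £30.00 minimum applies from here.
From month 110 a fixed £30.00 at rate r clears £973.40 in 40 more payments. Total: 109 + 40 = 149 months.

149 months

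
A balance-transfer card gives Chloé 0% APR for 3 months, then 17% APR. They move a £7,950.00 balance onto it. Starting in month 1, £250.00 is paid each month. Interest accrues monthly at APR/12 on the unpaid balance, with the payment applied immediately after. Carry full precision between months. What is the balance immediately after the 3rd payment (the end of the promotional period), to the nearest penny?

Promo months 1–3 at r₀ = 0%/12 = 0; months 4+ at r₁ = 17%/12 = 0.0141667.
After month 3 (no interest yet): B = £7,950.00 − 3·£250.00 = £7,200.00.

£7,200.00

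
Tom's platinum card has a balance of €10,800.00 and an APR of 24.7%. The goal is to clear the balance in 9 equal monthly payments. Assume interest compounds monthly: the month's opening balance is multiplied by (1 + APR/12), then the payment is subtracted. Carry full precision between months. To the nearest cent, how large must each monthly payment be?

€1,326.85

Monthly rate r = 24.7%/12 = 2.05833% = 0.0205833.
Level-payment amortization: P = B₀·r / (1 − (1+r)^(−n)) = 10800.00·0.0205833 / (1 − 1.02058^(−9)).
Denominator 1 − (1+r)^(−9) = 0.167539273.
P = 222.3 / 0.167539273 ≈ 1326.85.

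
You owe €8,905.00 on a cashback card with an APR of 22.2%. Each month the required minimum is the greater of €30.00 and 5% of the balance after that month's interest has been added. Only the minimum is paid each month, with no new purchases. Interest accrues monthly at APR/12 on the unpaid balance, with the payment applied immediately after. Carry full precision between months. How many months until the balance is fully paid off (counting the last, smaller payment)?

108 months

Monthly rate r = 22.2%/12 = 1.85% = 0.0185.
While 5% of the post-interest balance exceeds €30.00, each month B ← (B·(1+r))·(1 − 0.05), i.e. B shrinks by the factor (1+r)·0.95 = 0.96757.
This holds for months 1–83. Entering month 84 the balance is €577.38; 5% of the post-interest balance is now below €30.00, so the flat €30.00 minimum applies from here.
From month 84 a fixed €30.00 at rate r clears €577.38 in 25 more payments. Total: 83 + 25 = 108 months.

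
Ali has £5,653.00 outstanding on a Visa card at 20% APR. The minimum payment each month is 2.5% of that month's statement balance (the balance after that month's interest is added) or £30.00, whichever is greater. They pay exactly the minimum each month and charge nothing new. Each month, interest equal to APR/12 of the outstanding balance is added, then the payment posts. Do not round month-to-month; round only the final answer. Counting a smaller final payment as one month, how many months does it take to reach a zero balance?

Monthly rate r = 20%/12 = 1.66667% = 0.0166667.
While 2.5% of the post-interest balance exceeds £30.00, each month B ← (B·(1+r))·(1 − 0.025), i.e. B shrinks by the factor (1+r)·0.975 = 0.99125.
This holds for months 1–179. Entering month 180 the balance is £1,172.39; 2.5% of the post-interest balance is now below £30.00, so the flat £30.00 minimum applies from here.
From month 180 a fixed £30.00 at rate r clears £1,172.39 in 64 more payments. Total: 179 + 64 = 243 months.

243 months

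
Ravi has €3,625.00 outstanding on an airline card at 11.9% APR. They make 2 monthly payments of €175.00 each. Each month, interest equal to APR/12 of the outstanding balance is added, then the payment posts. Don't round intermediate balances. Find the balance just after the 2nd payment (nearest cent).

Monthly rate r = 11.9%/12 = 0.991667% = 0.00991667.
Each month: B ← B·(1+r) − €175.00.
Month 1: interest €35.95; balance after payment €3,485.95.
Month 2: interest €34.57; balance after payment €3,345.52.

€3,345.52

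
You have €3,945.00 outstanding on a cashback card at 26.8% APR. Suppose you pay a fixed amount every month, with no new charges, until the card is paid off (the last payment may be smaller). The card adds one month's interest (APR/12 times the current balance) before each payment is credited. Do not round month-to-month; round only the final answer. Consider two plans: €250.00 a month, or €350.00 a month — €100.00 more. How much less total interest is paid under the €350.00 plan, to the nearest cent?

Monthly rate r = 26.8%/12 = 2.23333% = 0.0223333.
At €250.00/mo: n = ⌈−ln(1 − rB₀/P)/ln(1+r)⌉ = 20 payments (last €168.67); total interest = total paid − €3,945.00 = €973.67.
At €350.00/mo: 14 payments (last €45.61); total interest €650.61.
Interest saved = €973.67 − €650.61 = €323.06.

€323.06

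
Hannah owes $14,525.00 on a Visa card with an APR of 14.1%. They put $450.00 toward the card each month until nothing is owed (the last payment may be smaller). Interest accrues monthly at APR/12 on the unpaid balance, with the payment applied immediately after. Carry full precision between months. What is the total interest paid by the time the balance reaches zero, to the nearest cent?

Monthly rate r = 14.1%/12 = 1.175% = 0.01175.
Payoff takes n = ⌈−ln(1 − rB₀/P)/ln(1+r)⌉ = ⌈40.821⌉ = 41 payments; the last is $369.78.
Total paid = 40·$450.00 + $369.78 = $18,369.78.
Total interest = total paid − principal = $18,369.78 − $14,525.00 = $3,844.78.

$3,844.78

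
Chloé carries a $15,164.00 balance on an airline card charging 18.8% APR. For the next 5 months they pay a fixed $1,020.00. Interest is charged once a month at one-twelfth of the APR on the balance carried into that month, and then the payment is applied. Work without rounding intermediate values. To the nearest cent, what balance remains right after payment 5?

$11,127.33

Monthly rate r = 18.8%/12 = 1.56667% = 0.0156667.
Each month: B ← B·(1+r) − $1,020.00.
Month 1: interest $237.57; balance after payment $14,381.57.
Month 2: interest $225.31; balance after payment $13,586.88.
Month 3: interest $212.86; balance after payment $12,779.74.
Month 4: interest $200.22; balance after payment $11,959.96.
Month 5: interest $187.37; balance after payment $11,127.33.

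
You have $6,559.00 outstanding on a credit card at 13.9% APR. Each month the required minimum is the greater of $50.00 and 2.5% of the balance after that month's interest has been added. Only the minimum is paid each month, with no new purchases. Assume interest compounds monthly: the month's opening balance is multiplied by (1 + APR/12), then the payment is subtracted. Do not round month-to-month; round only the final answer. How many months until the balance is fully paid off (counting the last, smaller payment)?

141 months

Monthly rate r = 13.9%/12 = 1.15833% = 0.0115833.
While 2.5% of the post-interest balance exceeds $50.00, each month B ← (B·(1+r))·(1 − 0.025), i.e. B shrinks by the factor (1+r)·0.975 = 0.98629.
This holds for months 1–87. Entering month 88 the balance is $1,974.17; 2.5% of the post-interest balance is now below $50.00, so the flat $50.00 minimum applies from here.
From month 88 a fixed $50.00 at rate r clears $1,974.17 in 54 more payments. Total: 87 + 54 = 141 months.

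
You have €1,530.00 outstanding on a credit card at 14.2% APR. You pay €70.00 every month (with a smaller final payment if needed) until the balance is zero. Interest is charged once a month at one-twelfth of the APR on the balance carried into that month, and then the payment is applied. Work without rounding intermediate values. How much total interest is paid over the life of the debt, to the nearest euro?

Monthly rate r = 14.2%/12 = 1.18333% = 0.0118333.
Payoff takes n = ⌈−ln(1 − rB₀/P)/ln(1+r)⌉ = ⌈25.440⌉ = 26 payments; the last is €30.90.
Total paid = 25·€70.00 + €30.90 = €1,780.90.
Total interest = total paid − principal = €1,780.90 − €1,530.00 = €250.90.

€251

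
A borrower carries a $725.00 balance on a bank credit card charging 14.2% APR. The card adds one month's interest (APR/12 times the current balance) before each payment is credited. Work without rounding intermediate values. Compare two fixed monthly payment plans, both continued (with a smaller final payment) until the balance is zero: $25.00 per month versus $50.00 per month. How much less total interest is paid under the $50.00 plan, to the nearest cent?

$93.21

Monthly rate r = 14.2%/12 = 1.18333% = 0.0118333.
At $25.00/mo: n = ⌈−ln(1 − rB₀/P)/ln(1+r)⌉ = 36 payments (last $18.28); total interest = total paid − $725.00 = $168.28.
At $50.00/mo: 17 payments (last $0.07); total interest $75.07.
Interest saved = $168.28 − $75.07 = $93.21.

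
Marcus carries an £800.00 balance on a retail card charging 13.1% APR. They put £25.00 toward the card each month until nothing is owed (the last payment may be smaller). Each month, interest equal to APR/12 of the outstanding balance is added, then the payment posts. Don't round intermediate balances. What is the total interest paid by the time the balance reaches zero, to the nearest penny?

Monthly rate r = 13.1%/12 = 1.09167% = 0.0109167.
Payoff takes n = ⌈−ln(1 − rB₀/P)/ln(1+r)⌉ = ⌈39.582⌉ = 40 payments; the last is £14.57.
Total paid = 39·£25.00 + £14.57 = £989.57.
Total interest = total paid − principal = £989.57 − £800.00 = £189.57.

£189.57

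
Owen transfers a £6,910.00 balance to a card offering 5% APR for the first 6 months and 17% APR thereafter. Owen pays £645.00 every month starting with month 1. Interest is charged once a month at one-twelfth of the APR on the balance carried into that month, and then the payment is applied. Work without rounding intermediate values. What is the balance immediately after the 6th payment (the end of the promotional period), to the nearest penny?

£3,174.02

Promo months 1–6 at r₀ = 5%/12 = 0.00416667; months 7+ at r₁ = 17%/12 = 0.0141667.
After month 6: iterate B ← B·(1+r₀) − £645.00 for 6 months → £3,174.02.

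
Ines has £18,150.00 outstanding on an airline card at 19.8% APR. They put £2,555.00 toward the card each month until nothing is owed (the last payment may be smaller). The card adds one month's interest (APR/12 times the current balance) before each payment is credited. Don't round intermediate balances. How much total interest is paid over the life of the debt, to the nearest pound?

Monthly rate r = 19.8%/12 = 1.65% = 0.0165.
Payoff takes n = ⌈−ln(1 − rB₀/P)/ln(1+r)⌉ = ⌈7.618⌉ = 8 payments; the last is £1,583.64.
Total paid = 7·£2,555.00 + £1,583.64 = £19,468.64.
Total interest = total paid − principal = £19,468.64 − £18,150.00 = £1,318.64.

£1,319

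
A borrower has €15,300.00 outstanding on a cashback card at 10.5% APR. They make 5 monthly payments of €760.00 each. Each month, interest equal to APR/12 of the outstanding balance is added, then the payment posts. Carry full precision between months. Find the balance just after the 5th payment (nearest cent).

€12,114.11

Monthly rate r = 10.5%/12 = 0.875% = 0.00875.
Each month: B ← B·(1+r) − €760.00.
Month 1: interest €133.88; balance after payment €14,673.88.
Month 2: interest €128.40; balance after payment €14,042.27.
Month 3: interest €122.87; balance after payment €13,405.14.
Month 4: interest €117.29; balance after payment €12,762.44.
Month 5: interest €111.67; balance after payment €12,114.11.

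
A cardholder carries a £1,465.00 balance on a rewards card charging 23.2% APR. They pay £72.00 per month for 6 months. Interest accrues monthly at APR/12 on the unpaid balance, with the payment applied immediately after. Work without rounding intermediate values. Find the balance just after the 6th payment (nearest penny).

£1,189.94

Monthly rate r = 23.2%/12 = 1.93333% = 0.0193333.
Each month: B ← B·(1+r) − £72.00.
Month 1: interest £28.32; balance after payment £1,421.32.
Month 2: interest £27.48; balance after payment £1,376.80.
Month 3: interest £26.62; balance after payment £1,331.42.
Month 4: interest £25.74; balance after payment £1,285.16.
Month 5: interest £24.85; balance after payment £1,238.01.
Month 6: interest £23.93; balance after payment £1,189.94.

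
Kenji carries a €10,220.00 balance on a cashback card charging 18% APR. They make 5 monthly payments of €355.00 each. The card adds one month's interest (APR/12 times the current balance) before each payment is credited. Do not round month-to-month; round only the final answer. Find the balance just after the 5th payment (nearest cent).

Monthly rate r = 18%/12 = 1.5% = 0.015.
Each month: B ← B·(1+r) − €355.00.
Month 1: interest €153.30; balance after payment €10,018.30.
Month 2: interest €150.27; balance after payment €9,813.57.
Month 3: interest €147.20; balance after payment €9,605.78.
Month 4: interest €144.09; balance after payment €9,394.86.
Month 5: interest €140.92; balance after payment €9,180.79.

€9,180.79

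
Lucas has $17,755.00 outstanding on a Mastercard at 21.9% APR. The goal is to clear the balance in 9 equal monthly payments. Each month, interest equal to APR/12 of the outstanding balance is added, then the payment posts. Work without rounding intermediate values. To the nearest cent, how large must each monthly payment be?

Monthly rate r = 21.9%/12 = 1.825% = 0.01825.
Level-payment amortization: P = B₀·r / (1 − (1+r)^(−n)) = 17755.00·0.01825 / (1 − 1.01825^(−9)).
Denominator 1 − (1+r)^(−9) = 0.15021271.
P = 324.029 / 0.15021271 ≈ 2157.13.

$2,157.13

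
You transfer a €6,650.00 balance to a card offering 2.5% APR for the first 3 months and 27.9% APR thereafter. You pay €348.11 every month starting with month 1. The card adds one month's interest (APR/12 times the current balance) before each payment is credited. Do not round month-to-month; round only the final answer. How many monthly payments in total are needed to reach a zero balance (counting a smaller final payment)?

Promo months 1–3 at r₀ = 2.5%/12 = 0.00208333; months 4+ at r₁ = 27.9%/12 = 0.02325.
After month 3: iterate B ← B·(1+r₀) − €348.11 for 3 months → €5,645.14.
Then at r₁ with €348.11/mo: n₂ = −ln(1 − r₁·B/P)/ln(1+r₁) ≈ 20.59 → 21 more payments.

24 payments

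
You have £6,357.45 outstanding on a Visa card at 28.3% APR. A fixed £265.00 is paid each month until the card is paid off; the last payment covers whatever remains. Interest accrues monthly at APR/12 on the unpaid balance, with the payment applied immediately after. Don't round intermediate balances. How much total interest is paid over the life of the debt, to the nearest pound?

£3,127

Monthly rate r = 28.3%/12 = 2.35833% = 0.0235833.
Payoff takes n = ⌈−ln(1 − rB₀/P)/ln(1+r)⌉ = ⌈35.787⌉ = 36 payments; the last is £209.18.
Total paid = 35·£265.00 + £209.18 = £9,484.18.
Total interest = total paid − principal = £9,484.18 − £6,357.45 = £3,126.73.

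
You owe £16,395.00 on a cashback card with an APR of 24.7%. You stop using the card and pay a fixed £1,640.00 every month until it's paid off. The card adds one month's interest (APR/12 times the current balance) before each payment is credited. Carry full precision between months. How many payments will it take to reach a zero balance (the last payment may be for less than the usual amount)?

12 payments

Monthly rate r = 24.7%/12 = 2.05833% = 0.0205833.
Recurrence: B ← B·(1+r) − £1,640.00.
Month 1: interest £337.46; balance after payment £15,092.46.
Month 2: interest £310.65; balance after payment £13,763.12.
Closed form: n = −ln(1 − rB₀/P)/ln(1+r) = −ln(0.79423)/ln(1.02058) ≈ 11.307, so the balance reaches zero during payment 12.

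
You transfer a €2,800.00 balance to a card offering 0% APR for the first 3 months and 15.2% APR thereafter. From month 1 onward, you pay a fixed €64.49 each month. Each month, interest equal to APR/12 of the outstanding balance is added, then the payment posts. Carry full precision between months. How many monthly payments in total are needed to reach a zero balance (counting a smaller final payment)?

60 months

Promo months 1–3 at r₀ = 0%/12 = 0; months 4+ at r₁ = 15.2%/12 = 0.0126667.
After month 3 (no interest yet): B = €2,800.00 − 3·€64.49 = €2,606.53.
Then at r₁ with €64.49/mo: n₂ = −ln(1 − r₁·B/P)/ln(1+r₁) ≈ 56.99 → 57 more payments.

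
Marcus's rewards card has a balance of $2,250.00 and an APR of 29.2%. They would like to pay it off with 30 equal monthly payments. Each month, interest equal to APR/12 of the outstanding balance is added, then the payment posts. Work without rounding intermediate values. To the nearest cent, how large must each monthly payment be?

Monthly rate r = 29.2%/12 = 2.43333% = 0.0243333.
Level-payment amortization: P = B₀·r / (1 − (1+r)^(−n)) = 2250.00·0.0243333 / (1 − 1.02433^(−30)).
Denominator 1 − (1+r)^(−30) = 0.513860585.
P = 54.75 / 0.513860585 ≈ 106.55.

$106.55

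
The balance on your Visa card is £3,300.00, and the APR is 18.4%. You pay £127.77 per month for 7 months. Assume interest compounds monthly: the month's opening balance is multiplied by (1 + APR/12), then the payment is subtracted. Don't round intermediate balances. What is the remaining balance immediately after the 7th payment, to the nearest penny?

Monthly rate r = 18.4%/12 = 1.53333% = 0.0153333.
Each month: B ← B·(1+r) − £127.77.
Month 1: interest £50.60; balance after payment £3,222.83.
Month 2: interest £49.42; balance after payment £3,144.48.
Month 3: interest £48.22; balance after payment £3,064.92.
Month 4: interest £47.00; balance after payment £2,984.15.
Month 5: interest £45.76; balance after payment £2,902.13.
Month 6: interest £44.50; balance after payment £2,818.86.
Month 7: interest £43.22; balance after payment £2,734.32.

£2,734.32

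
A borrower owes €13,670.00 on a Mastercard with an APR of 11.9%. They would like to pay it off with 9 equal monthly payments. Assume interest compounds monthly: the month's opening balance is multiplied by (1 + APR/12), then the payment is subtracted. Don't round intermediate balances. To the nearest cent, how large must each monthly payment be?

€1,595.19

Monthly rate r = 11.9%/12 = 0.991667% = 0.00991667.
Level-payment amortization: P = B₀·r / (1 − (1+r)^(−n)) = 13670.00·0.00991667 / (1 − 1.00992^(−9)).
Denominator 1 − (1+r)^(−9) = 0.0849809304.
P = 135.561 / 0.0849809304 ≈ 1595.19.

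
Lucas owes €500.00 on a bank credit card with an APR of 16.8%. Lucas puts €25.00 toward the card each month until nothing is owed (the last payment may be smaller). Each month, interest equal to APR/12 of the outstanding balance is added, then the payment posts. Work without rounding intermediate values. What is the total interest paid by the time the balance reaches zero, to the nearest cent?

€90.75

Monthly rate r = 16.8%/12 = 1.4% = 0.014.
Payoff takes n = ⌈−ln(1 − rB₀/P)/ln(1+r)⌉ = ⌈23.628⌉ = 24 payments; the last is €15.75.
Total paid = 23·€25.00 + €15.75 = €590.75.
Total interest = total paid − principal = €590.75 − €500.00 = €90.75.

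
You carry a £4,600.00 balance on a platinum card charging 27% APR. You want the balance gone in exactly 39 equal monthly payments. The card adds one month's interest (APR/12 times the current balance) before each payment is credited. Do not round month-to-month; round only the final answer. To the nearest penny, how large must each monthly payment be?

£178.41

Monthly rate r = 27%/12 = 2.25% = 0.0225.
Level-payment amortization: P = B₀·r / (1 − (1+r)^(−n)) = 4600.00·0.0225 / (1 − 1.0225^(−39)).
Denominator 1 − (1+r)^(−39) = 0.58011472.
P = 103.5 / 0.58011472 ≈ 178.41.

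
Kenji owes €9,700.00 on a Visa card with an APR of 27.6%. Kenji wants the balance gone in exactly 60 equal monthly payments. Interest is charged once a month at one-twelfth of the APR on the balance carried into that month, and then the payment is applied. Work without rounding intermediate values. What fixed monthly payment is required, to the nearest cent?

Monthly rate r = 27.6%/12 = 2.3% = 0.023.
Level-payment amortization: P = B₀·r / (1 − (1+r)^(−n)) = 9700.00·0.023 / (1 − 1.023^(−60)).
Denominator 1 − (1+r)^(−60) = 0.744458184.
P = 223.1 / 0.744458184 ≈ 299.68.

€299.68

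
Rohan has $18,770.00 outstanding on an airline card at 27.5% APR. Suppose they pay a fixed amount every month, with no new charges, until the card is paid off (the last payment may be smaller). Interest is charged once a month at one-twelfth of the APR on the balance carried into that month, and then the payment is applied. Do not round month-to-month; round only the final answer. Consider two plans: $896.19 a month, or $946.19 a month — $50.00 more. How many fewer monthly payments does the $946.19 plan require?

2 fewer payments

Monthly rate r = 27.5%/12 = 2.29167% = 0.0229167.
At $896.19/mo: n = ⌈−ln(1 − rB₀/P)/ln(1+r)⌉ = 29 payments (last $770.43); total interest = total paid − $18,770.00 = $7,093.75.
At $946.19/mo: 27 payments (last $717.83); total interest $6,548.77.
Payments saved = 29 − 27 = 2.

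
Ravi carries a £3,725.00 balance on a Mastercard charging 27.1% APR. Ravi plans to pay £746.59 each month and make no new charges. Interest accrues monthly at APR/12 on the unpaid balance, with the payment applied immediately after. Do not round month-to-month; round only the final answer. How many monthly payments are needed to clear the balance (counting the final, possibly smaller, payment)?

6 payments

Monthly rate r = 27.1%/12 = 2.25833% = 0.0225833.
Recurrence: B ← B·(1+r) − £746.59.
Month 1: interest £84.12; balance after payment £3,062.53.
Month 2: interest £69.16; balance after payment £2,385.11.
Month 3: interest £53.86; balance after payment £1,692.38.
Month 4: interest £38.22; balance after payment £984.01.
Month 5: interest £22.22; balance after payment £259.64.
Month 6: interest £5.86; balance after payment £0.00.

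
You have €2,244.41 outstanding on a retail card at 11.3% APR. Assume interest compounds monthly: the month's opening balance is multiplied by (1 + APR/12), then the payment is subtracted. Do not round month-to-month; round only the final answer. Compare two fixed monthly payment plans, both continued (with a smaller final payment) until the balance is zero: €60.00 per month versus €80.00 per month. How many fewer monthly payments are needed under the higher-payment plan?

14 fewer payments

Monthly rate r = 11.3%/12 = 0.941667% = 0.00941667.
At €60.00/mo: n = ⌈−ln(1 − rB₀/P)/ln(1+r)⌉ = 47 payments (last €19.95); total interest = total paid − €2,244.41 = €535.54.
At €80.00/mo: 33 payments (last €58.58); total interest €374.17.
Payments saved = 47 − 33 = 14.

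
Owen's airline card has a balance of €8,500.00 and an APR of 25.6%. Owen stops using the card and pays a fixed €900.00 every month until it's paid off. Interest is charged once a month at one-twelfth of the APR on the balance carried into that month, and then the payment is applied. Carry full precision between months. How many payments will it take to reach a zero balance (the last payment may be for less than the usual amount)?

11 payments

Monthly rate r = 25.6%/12 = 2.13333% = 0.0213333.
Recurrence: B ← B·(1+r) − €900.00.
Month 1: interest €181.33; balance after payment €7,781.33.
Month 2: interest €166.00; balance after payment €7,047.34.
Closed form: n = −ln(1 − rB₀/P)/ln(1+r) = −ln(0.79852)/ln(1.02133) ≈ 10.659, so the balance reaches zero during payment 11.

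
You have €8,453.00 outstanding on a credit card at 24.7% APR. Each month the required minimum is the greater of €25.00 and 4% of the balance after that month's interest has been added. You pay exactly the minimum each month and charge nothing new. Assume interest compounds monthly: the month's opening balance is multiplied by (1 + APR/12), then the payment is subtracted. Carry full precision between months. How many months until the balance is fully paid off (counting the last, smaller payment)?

163 months

Monthly rate r = 24.7%/12 = 2.05833% = 0.0205833.
While 4% of the post-interest balance exceeds €25.00, each month B ← (B·(1+r))·(1 − 0.04), i.e. B shrinks by the factor (1+r)·0.96 = 0.97976.
This holds for months 1–129. Entering month 130 the balance is €604.58; 4% of the post-interest balance is now below €25.00, so the flat €25.00 minimum applies from here.
From month 130 a fixed €25.00 at rate r clears €604.58 in 34 more payments. Total: 129 + 34 = 163 months.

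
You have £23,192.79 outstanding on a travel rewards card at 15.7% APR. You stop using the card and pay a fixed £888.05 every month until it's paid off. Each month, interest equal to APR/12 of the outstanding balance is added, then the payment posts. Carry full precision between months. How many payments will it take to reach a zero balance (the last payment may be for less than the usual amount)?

33 months

Monthly rate r = 15.7%/12 = 1.30833% = 0.0130833.
Recurrence: B ← B·(1+r) − £888.05.
Month 1: interest £303.44; balance after payment £22,608.18.
Month 2: interest £295.79; balance after payment £22,015.92.
Closed form: n = −ln(1 − rB₀/P)/ln(1+r) = −ln(0.65831)/ln(1.01308) ≈ 32.164, so the balance reaches zero during payment 33.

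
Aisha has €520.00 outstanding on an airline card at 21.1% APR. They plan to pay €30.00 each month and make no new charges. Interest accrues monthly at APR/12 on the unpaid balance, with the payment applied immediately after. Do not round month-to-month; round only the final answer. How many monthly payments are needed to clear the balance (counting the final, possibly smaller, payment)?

21 months

Monthly rate r = 21.1%/12 = 1.75833% = 0.0175833.
Recurrence: B ← B·(1+r) − €30.00.
Month 1: interest €9.14; balance after payment €499.14.
Month 2: interest €8.78; balance after payment €477.92.
Closed form: n = −ln(1 − rB₀/P)/ln(1+r) = −ln(0.69522)/ln(1.01758) ≈ 20.856, so the balance reaches zero during payment 21.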